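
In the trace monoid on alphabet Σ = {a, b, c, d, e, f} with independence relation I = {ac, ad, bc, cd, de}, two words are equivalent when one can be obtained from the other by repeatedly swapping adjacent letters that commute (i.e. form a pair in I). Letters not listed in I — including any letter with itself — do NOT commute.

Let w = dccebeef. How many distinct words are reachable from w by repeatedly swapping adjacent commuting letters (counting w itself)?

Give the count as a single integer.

4

piece 0:d — minimal
piece 1:c — minimal
piece 2:c rests on {1:c}
piece 3:e rests on {2:c}
piece 4:b rests on {0:d, 3:e}
piece 5:e rests on {4:b}
piece 6:e rests on {5:e}
piece 7:f rests on {6:e}
minimal pieces: {0:d, 1:c}
ways to finish when only these pieces remain (= sum over removing one remaining piece with nothing left below it):
  1 left: {7}→1
  2 left: {6,7}→1
  3 left: {5,6,7}→1
  4 left: {4,5,6,7}→1
  5 left: {0,4,5,6,7}→1  {3,4,5,6,7}→1
  6 left: {0,3,4,5,6,7}→2  {2,3,4,5,6,7}→1
  placing 0:d first → 1 extensions
  placing 1:c first → 3 extensions
total linear extensions = 4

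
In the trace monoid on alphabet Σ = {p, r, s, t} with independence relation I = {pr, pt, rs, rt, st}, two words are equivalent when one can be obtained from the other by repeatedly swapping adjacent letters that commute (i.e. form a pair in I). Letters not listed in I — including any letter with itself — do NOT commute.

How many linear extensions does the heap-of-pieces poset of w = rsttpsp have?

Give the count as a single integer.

#0=r has no predecessor
#1=s has no predecessor
#2=t has no predecessor
#3=t depends on [2:t]
#4=p depends on [1:s]
#5=s depends on [4:p]
#6=p depends on [5:s]
sources: [0:r, 1:s, 2:t]
N(rest) = Σ N(rest − s) over sources s of rest; N(one piece) = 1:
  size 1 → [0]=1  [3]=1  [6]=1
  size 2 → [0,3]=2  [0,6]=2  [2,3]=1  [3,6]=2  [5,6]=1
  size 3 → [0,2,3]=3  [0,3,6]=6  [0,5,6]=3  [2,3,6]=3  [3,5,6]=3  [4,5,6]=1
  size 4 → [0,2,3,6]=12  [0,3,5,6]=12  [0,4,5,6]=4  [1,4,5,6]=1  [2,3,5,6]=6  [3,4,5,6]=4
  size 5 → [0,1,4,5,6]=5  [0,2,3,5,6]=30  [0,3,4,5,6]=20  [1,3,4,5,6]=5  [2,3,4,5,6]=10
  first=0(r) contributes 15
  first=1(s) contributes 60
  first=2(t) contributes 30
|[w]| = 105

105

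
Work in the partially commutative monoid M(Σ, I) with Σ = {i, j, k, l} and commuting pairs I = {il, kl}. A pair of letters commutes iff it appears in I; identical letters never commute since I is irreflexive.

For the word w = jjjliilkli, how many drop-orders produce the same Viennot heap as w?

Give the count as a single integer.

0(j) covers ∅
1(j) covers 0:j
2(j) covers 1:j
3(l) covers 2:j
4(i) covers 2:j
5(i) covers 4:i
6(l) covers 3:l
7(k) covers 5:i
8(l) covers 6:l
9(i) covers 7:k
floor of heap: 0:j
completions by unplaced set U, small U first (add the entries for U minus each lowest piece of U):
  |U|=1: {8}:1  {9}:1
  |U|=2: {6,8}:1  {7,9}:1  {8,9}:2
  |U|=3: {3,6,8}:1  {5,7,9}:1  {6,8,9}:3  {7,8,9}:3
  |U|=4: {3,6,8,9}:4  {4,5,7,9}:1  {5,7,8,9}:4  {6,7,8,9}:6
  |U|=5: {3,6,7,8,9}:10  {4,5,7,8,9}:5  {5,6,7,8,9}:10
  |U|=6: {3,5,6,7,8,9}:20  {4,5,6,7,8,9}:15
  |U|=7: {3,4,5,6,7,8,9}:35
  |U|=8: {2,3,4,5,6,7,8,9}:35
  start at 0(j): 35

35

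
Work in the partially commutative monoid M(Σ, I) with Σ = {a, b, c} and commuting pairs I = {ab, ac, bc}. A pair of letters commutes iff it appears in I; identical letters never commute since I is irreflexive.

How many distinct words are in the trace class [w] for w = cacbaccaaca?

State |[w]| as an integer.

drop 0:c onto floor
drop 1:a onto floor
drop 2:c onto {0:c}
drop 3:b onto floor
drop 4:a onto {1:a}
drop 5:c onto {2:c}
drop 6:c onto {5:c}
drop 7:a onto {4:a}
drop 8:a onto {7:a}
drop 9:c onto {6:c}
drop 10:a onto {8:a}
ground layer = {0:c, 1:a, 3:b}
drop-orders for the pieces not yet dropped (sum over which currently-grounded one goes next):
  1 to go: {3} 1  {9} 1  {10} 1
  2 to go: {3,9} 2  {3,10} 2  {6,9} 1  {8,10} 1  {9,10} 2
  3 to go: {3,6,9} 3  {3,8,10} 3  {3,9,10} 6  {5,6,9} 1  {6,9,10} 3  {7,8,10} 1  {8,9,10} 3
  4 to go: {2,5,6,9} 1  {3,5,6,9} 4  {3,6,9,10} 12  {3,7,8,10} 4  {3,8,9,10} 12  {4,7,8,10} 1  {5,6,9,10} 4  {6,8,9,10} 6  {7,8,9,10} 4
  5 to go: {0,2,5,6,9} 1  {1,4,7,8,10} 1  {2,3,5,6,9} 5  {2,5,6,9,10} 5  {3,4,7,8,10} 5  {3,5,6,9,10} 20  {3,6,8,9,10} 30  {3,7,8,9,10} 20  {4,7,8,9,10} 5  {5,6,8,9,10} 10  {6,7,8,9,10} 10
  6 to go: {0,2,3,5,6,9} 6  {0,2,5,6,9,10} 6  {1,3,4,7,8,10} 6  {1,4,7,8,9,10} 6  {2,3,5,6,9,10} 30  {2,5,6,8,9,10} 15  {3,4,7,8,9,10} 30  {3,5,6,8,9,10} 60  {3,6,7,8,9,10} 60  {4,6,7,8,9,10} 15  {5,6,7,8,9,10} 20
  7 to go: {0,2,3,5,6,9,10} 42  {0,2,5,6,8,9,10} 21  {1,3,4,7,8,9,10} 42  {1,4,6,7,8,9,10} 21  {2,3,5,6,8,9,10} 105  {2,5,6,7,8,9,10} 35  {3,4,6,7,8,9,10} 105  {3,5,6,7,8,9,10} 140  {4,5,6,7,8,9,10} 35
  8 to go: {0,2,3,5,6,8,9,10} 168  {0,2,5,6,7,8,9,10} 56  {1,3,4,6,7,8,9,10} 168  {1,4,5,6,7,8,9,10} 56  {2,3,5,6,7,8,9,10} 280  {2,4,5,6,7,8,9,10} 70  {3,4,5,6,7,8,9,10} 280
  9 to go: {0,2,3,5,6,7,8,9,10} 504  {0,2,4,5,6,7,8,9,10} 126  {1,2,4,5,6,7,8,9,10} 126  {1,3,4,5,6,7,8,9,10} 504  {2,3,4,5,6,7,8,9,10} 630
  if 0:c drops first: 1260 orders
  if 1:a drops first: 1260 orders
  if 3:b drops first: 252 orders
heap linearizations: 2772

2772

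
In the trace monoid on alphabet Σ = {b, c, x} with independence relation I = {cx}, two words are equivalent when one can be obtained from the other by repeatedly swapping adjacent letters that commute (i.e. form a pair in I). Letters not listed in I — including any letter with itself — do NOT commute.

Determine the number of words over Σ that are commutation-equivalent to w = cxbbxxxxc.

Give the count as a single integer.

drop 0:c onto floor
drop 1:x onto floor
drop 2:b onto {0:c, 1:x}
drop 3:b onto {2:b}
drop 4:x onto {3:b}
drop 5:x onto {4:x}
drop 6:x onto {5:x}
drop 7:x onto {6:x}
drop 8:c onto {3:b}
ground layer = {0:c, 1:x}
drop-orders for the pieces not yet dropped (sum over which currently-grounded one goes next):
  1 to go: {7} 1  {8} 1
  2 to go: {6,7} 1  {7,8} 2
  3 to go: {5,6,7} 1  {6,7,8} 3
  4 to go: {4,5,6,7} 1  {5,6,7,8} 4
  5 to go: {4,5,6,7,8} 5
  6 to go: {3,4,5,6,7,8} 5
  7 to go: {2,3,4,5,6,7,8} 5
  if 0:c drops first: 5 orders
  if 1:x drops first: 5 orders
heap linearizations: 10

10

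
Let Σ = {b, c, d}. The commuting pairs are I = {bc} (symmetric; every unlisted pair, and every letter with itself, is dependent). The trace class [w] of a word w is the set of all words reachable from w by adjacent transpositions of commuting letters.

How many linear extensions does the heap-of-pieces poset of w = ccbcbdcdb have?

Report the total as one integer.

10

0(c) covers ∅
1(c) covers 0:c
2(b) covers ∅
3(c) covers 1:c
4(b) covers 2:b
5(d) covers 3:c, 4:b
6(c) covers 5:d
7(d) covers 6:c
8(b) covers 7:d
floor of heap: 0:c, 2:b
completions by unplaced set U, small U first (add the entries for U minus each lowest piece of U):
  |U|=1: {8}:1
  |U|=2: {7,8}:1
  |U|=3: {6,7,8}:1
  |U|=4: {5,6,7,8}:1
  |U|=5: {3,5,6,7,8}:1  {4,5,6,7,8}:1
  |U|=6: {1,3,5,6,7,8}:1  {2,4,5,6,7,8}:1  {3,4,5,6,7,8}:2
  |U|=7: {0,1,3,5,6,7,8}:1  {1,3,4,5,6,7,8}:3  {2,3,4,5,6,7,8}:3
  start at 0(c): 6
  start at 2(b): 4
sum over floor = 10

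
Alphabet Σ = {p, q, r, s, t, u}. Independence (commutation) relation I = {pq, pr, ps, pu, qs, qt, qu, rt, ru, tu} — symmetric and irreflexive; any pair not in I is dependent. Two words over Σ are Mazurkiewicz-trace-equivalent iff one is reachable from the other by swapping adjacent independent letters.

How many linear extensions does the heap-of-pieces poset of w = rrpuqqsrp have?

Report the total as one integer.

drop 0:r onto floor
drop 1:r onto {0:r}
drop 2:p onto floor
drop 3:u onto floor
drop 4:q onto {1:r}
drop 5:q onto {4:q}
drop 6:s onto {1:r, 3:u}
drop 7:r onto {5:q, 6:s}
drop 8:p onto {2:p}
ground layer = {0:r, 2:p, 3:u}
drop-orders for the pieces not yet dropped (sum over which currently-grounded one goes next):
  1 to go: {7} 1  {8} 1
  2 to go: {2,8} 1  {5,7} 1  {6,7} 1  {7,8} 2
  3 to go: {2,7,8} 3  {3,6,7} 1  {4,5,7} 1  {5,6,7} 2  {5,7,8} 3  {6,7,8} 3
  4 to go: {2,5,7,8} 6  {2,6,7,8} 6  {3,5,6,7} 3  {3,6,7,8} 4  {4,5,6,7} 3  {4,5,7,8} 4  {5,6,7,8} 8
  5 to go: {1,4,5,6,7} 3  {2,3,6,7,8} 10  {2,4,5,7,8} 10  {2,5,6,7,8} 20  {3,4,5,6,7} 6  {3,5,6,7,8} 15  {4,5,6,7,8} 15
  6 to go: {0,1,4,5,6,7} 3  {1,3,4,5,6,7} 9  {1,4,5,6,7,8} 18  {2,3,5,6,7,8} 45  {2,4,5,6,7,8} 45  {3,4,5,6,7,8} 36
  7 to go: {0,1,3,4,5,6,7} 12  {0,1,4,5,6,7,8} 21  {1,2,4,5,6,7,8} 63  {1,3,4,5,6,7,8} 63  {2,3,4,5,6,7,8} 126
  if 0:r drops first: 252 orders
  if 2:p drops first: 96 orders
  if 3:u drops first: 84 orders
heap linearizations: 432

432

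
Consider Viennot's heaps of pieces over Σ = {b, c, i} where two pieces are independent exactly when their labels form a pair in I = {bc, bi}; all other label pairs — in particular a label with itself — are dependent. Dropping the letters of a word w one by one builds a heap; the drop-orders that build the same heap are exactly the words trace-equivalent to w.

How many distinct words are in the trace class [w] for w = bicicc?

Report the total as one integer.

6

piece 0:b — minimal
piece 1:i — minimal
piece 2:c rests on {1:i}
piece 3:i rests on {2:c}
piece 4:c rests on {3:i}
piece 5:c rests on {4:c}
minimal pieces: {0:b, 1:i}
ways to finish when only these pieces remain (= sum over removing one remaining piece with nothing left below it):
  1 left: {0}→1  {5}→1
  2 left: {0,5}→2  {4,5}→1
  3 left: {0,4,5}→3  {3,4,5}→1
  4 left: {0,3,4,5}→4  {2,3,4,5}→1
  placing 0:b first → 1 extensions
  placing 1:i first → 5 extensions
total linear extensions = 6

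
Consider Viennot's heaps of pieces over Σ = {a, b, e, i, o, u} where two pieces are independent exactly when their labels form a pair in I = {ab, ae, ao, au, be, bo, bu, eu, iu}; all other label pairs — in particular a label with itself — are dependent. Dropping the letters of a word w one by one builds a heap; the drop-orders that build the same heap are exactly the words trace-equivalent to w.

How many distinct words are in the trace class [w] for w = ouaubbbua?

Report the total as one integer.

1260

piece 0:o — minimal
piece 1:u rests on {0:o}
piece 2:a — minimal
piece 3:u rests on {1:u}
piece 4:b — minimal
piece 5:b rests on {4:b}
piece 6:b rests on {5:b}
piece 7:u rests on {3:u}
piece 8:a rests on {2:a}
minimal pieces: {0:o, 2:a, 4:b}
ways to finish when only these pieces remain (= sum over removing one remaining piece with nothing left below it):
  1 left: {6}→1  {7}→1  {8}→1
  2 left: {2,8}→1  {3,7}→1  {5,6}→1  {6,7}→2  {6,8}→2  {7,8}→2
  3 left: {1,3,7}→1  {2,6,8}→3  {2,7,8}→3  {3,6,7}→3  {3,7,8}→3  {4,5,6}→1  {5,6,7}→3  {5,6,8}→3  {6,7,8}→6
  4 left: {0,1,3,7}→1  {1,3,6,7}→4  {1,3,7,8}→4  {2,3,7,8}→6  {2,5,6,8}→6  {2,6,7,8}→12  {3,5,6,7}→6  {3,6,7,8}→12  {4,5,6,7}→4  {4,5,6,8}→4  {5,6,7,8}→12
  5 left: {0,1,3,6,7}→5  {0,1,3,7,8}→5  {1,2,3,7,8}→10  {1,3,5,6,7}→10  {1,3,6,7,8}→20  {2,3,6,7,8}→30  {2,4,5,6,8}→10  {2,5,6,7,8}→30  {3,4,5,6,7}→10  {3,5,6,7,8}→30  {4,5,6,7,8}→20
  6 left: {0,1,2,3,7,8}→15  {0,1,3,5,6,7}→15  {0,1,3,6,7,8}→30  {1,2,3,6,7,8}→60  {1,3,4,5,6,7}→20  {1,3,5,6,7,8}→60  {2,3,5,6,7,8}→90  {2,4,5,6,7,8}→60  {3,4,5,6,7,8}→60
  7 left: {0,1,2,3,6,7,8}→105  {0,1,3,4,5,6,7}→35  {0,1,3,5,6,7,8}→105  {1,2,3,5,6,7,8}→210  {1,3,4,5,6,7,8}→140  {2,3,4,5,6,7,8}→210
  placing 0:o first → 560 extensions
  placing 2:a first → 280 extensions
  placing 4:b first → 420 extensions
total linear extensions = 1260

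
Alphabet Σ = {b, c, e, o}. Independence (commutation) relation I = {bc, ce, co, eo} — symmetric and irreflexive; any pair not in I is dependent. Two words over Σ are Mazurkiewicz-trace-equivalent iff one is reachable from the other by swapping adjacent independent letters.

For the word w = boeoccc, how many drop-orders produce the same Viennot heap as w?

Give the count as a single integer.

105

#0=b has no predecessor
#1=o depends on [0:b]
#2=e depends on [0:b]
#3=o depends on [1:o]
#4=c has no predecessor
#5=c depends on [4:c]
#6=c depends on [5:c]
sources: [0:b, 4:c]
N(rest) = Σ N(rest − s) over sources s of rest; N(one piece) = 1:
  size 1 → [2]=1  [3]=1  [6]=1
  size 2 → [1,3]=1  [2,3]=2  [2,6]=2  [3,6]=2  [5,6]=1
  size 3 → [1,2,3]=3  [1,3,6]=3  [2,3,6]=6  [2,5,6]=3  [3,5,6]=3  [4,5,6]=1
  size 4 → [0,1,2,3]=3  [1,2,3,6]=12  [1,3,5,6]=6  [2,3,5,6]=12  [2,4,5,6]=4  [3,4,5,6]=4
  size 5 → [0,1,2,3,6]=15  [1,2,3,5,6]=30  [1,3,4,5,6]=10  [2,3,4,5,6]=20
  first=0(b) contributes 60
  first=4(c) contributes 45
|[w]| = 105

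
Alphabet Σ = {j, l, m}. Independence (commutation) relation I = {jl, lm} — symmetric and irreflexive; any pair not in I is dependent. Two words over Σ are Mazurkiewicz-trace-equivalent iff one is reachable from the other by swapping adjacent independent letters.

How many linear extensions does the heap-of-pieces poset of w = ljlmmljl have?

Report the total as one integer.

70

0(l) covers ∅
1(j) covers ∅
2(l) covers 0:l
3(m) covers 1:j
4(m) covers 3:m
5(l) covers 2:l
6(j) covers 4:m
7(l) covers 5:l
floor of heap: 0:l, 1:j
completions by unplaced set U, small U first (add the entries for U minus each lowest piece of U):
  |U|=1: {6}:1  {7}:1
  |U|=2: {4,6}:1  {5,7}:1  {6,7}:2
  |U|=3: {2,5,7}:1  {3,4,6}:1  {4,6,7}:3  {5,6,7}:3
  |U|=4: {0,2,5,7}:1  {1,3,4,6}:1  {2,5,6,7}:4  {3,4,6,7}:4  {4,5,6,7}:6
  |U|=5: {0,2,5,6,7}:5  {1,3,4,6,7}:5  {2,4,5,6,7}:10  {3,4,5,6,7}:10
  |U|=6: {0,2,4,5,6,7}:15  {1,3,4,5,6,7}:15  {2,3,4,5,6,7}:20
  start at 0(l): 35
  start at 1(j): 35
sum over floor = 70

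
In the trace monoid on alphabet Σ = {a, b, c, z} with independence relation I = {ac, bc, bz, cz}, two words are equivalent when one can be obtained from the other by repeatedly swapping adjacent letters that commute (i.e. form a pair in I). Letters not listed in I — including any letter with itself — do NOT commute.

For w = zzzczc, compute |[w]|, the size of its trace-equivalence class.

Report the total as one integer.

15

#0=z has no predecessor
#1=z depends on [0:z]
#2=z depends on [1:z]
#3=c has no predecessor
#4=z depends on [2:z]
#5=c depends on [3:c]
sources: [0:z, 3:c]
N(rest) = Σ N(rest − s) over sources s of rest; N(one piece) = 1:
  size 1 → [4]=1  [5]=1
  size 2 → [2,4]=1  [3,5]=1  [4,5]=2
  size 3 → [1,2,4]=1  [2,4,5]=3  [3,4,5]=3
  size 4 → [0,1,2,4]=1  [1,2,4,5]=4  [2,3,4,5]=6
  first=0(z) contributes 10
  first=3(c) contributes 5
|[w]| = 15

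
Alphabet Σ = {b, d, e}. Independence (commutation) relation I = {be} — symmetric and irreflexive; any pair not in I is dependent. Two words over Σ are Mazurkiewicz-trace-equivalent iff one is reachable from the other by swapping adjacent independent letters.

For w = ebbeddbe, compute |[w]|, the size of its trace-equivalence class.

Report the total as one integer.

12

piece 0:e — minimal
piece 1:b — minimal
piece 2:b rests on {1:b}
piece 3:e rests on {0:e}
piece 4:d rests on {2:b, 3:e}
piece 5:d rests on {4:d}
piece 6:b rests on {5:d}
piece 7:e rests on {5:d}
minimal pieces: {0:e, 1:b}
ways to finish when only these pieces remain (= sum over removing one remaining piece with nothing left below it):
  1 left: {6}→1  {7}→1
  2 left: {6,7}→2
  3 left: {5,6,7}→2
  4 left: {4,5,6,7}→2
  5 left: {2,4,5,6,7}→2  {3,4,5,6,7}→2
  6 left: {0,3,4,5,6,7}→2  {1,2,4,5,6,7}→2  {2,3,4,5,6,7}→4
  placing 0:e first → 6 extensions
  placing 1:b first → 6 extensions
total linear extensions = 12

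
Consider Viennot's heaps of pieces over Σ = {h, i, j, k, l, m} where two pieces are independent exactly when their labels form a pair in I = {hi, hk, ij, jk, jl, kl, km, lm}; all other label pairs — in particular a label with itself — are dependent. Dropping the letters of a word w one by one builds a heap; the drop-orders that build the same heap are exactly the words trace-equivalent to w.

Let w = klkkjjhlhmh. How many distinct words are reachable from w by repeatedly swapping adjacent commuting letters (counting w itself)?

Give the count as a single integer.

piece 0:k — minimal
piece 1:l — minimal
piece 2:k rests on {0:k}
piece 3:k rests on {2:k}
piece 4:j — minimal
piece 5:j rests on {4:j}
piece 6:h rests on {1:l, 5:j}
piece 7:l rests on {6:h}
piece 8:h rests on {7:l}
piece 9:m rests on {8:h}
piece 10:h rests on {9:m}
minimal pieces: {0:k, 1:l, 4:j}
ways to finish when only these pieces remain (= sum over removing one remaining piece with nothing left below it):
  1 left: {3}→1  {10}→1
  2 left: {2,3}→1  {3,10}→2  {9,10}→1
  3 left: {0,2,3}→1  {2,3,10}→3  {3,9,10}→3  {8,9,10}→1
  4 left: {0,2,3,10}→4  {2,3,9,10}→6  {3,8,9,10}→4  {7,8,9,10}→1
  5 left: {0,2,3,9,10}→10  {2,3,8,9,10}→10  {3,7,8,9,10}→5  {6,7,8,9,10}→1
  6 left: {0,2,3,8,9,10}→20  {1,6,7,8,9,10}→1  {2,3,7,8,9,10}→15  {3,6,7,8,9,10}→6  {5,6,7,8,9,10}→1
  7 left: {0,2,3,7,8,9,10}→35  {1,3,6,7,8,9,10}→7  {1,5,6,7,8,9,10}→2  {2,3,6,7,8,9,10}→21  {3,5,6,7,8,9,10}→7  {4,5,6,7,8,9,10}→1
  8 left: {0,2,3,6,7,8,9,10}→56  {1,2,3,6,7,8,9,10}→28  {1,3,5,6,7,8,9,10}→16  {1,4,5,6,7,8,9,10}→3  {2,3,5,6,7,8,9,10}→28  {3,4,5,6,7,8,9,10}→8
  9 left: {0,1,2,3,6,7,8,9,10}→84  {0,2,3,5,6,7,8,9,10}→84  {1,2,3,5,6,7,8,9,10}→72  {1,3,4,5,6,7,8,9,10}→27  {2,3,4,5,6,7,8,9,10}→36
  placing 0:k first → 135 extensions
  placing 1:l first → 120 extensions
  placing 4:j first → 240 extensions
total linear extensions = 495

495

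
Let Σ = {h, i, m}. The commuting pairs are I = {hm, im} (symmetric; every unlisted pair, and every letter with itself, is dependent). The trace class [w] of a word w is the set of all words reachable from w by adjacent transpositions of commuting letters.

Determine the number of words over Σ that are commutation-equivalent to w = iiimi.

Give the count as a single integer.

drop 0:i onto floor
drop 1:i onto {0:i}
drop 2:i onto {1:i}
drop 3:m onto floor
drop 4:i onto {2:i}
ground layer = {0:i, 3:m}
drop-orders for the pieces not yet dropped (sum over which currently-grounded one goes next):
  1 to go: {3} 1  {4} 1
  2 to go: {2,4} 1  {3,4} 2
  3 to go: {1,2,4} 1  {2,3,4} 3
  if 0:i drops first: 4 orders
  if 3:m drops first: 1 orders
heap linearizations: 5

5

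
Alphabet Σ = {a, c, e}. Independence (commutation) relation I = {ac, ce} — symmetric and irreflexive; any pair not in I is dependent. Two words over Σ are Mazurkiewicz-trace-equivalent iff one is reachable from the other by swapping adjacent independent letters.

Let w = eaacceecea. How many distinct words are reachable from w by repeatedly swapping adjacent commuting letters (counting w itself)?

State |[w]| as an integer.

drop 0:e onto floor
drop 1:a onto {0:e}
drop 2:a onto {1:a}
drop 3:c onto floor
drop 4:c onto {3:c}
drop 5:e onto {2:a}
drop 6:e onto {5:e}
drop 7:c onto {4:c}
drop 8:e onto {6:e}
drop 9:a onto {8:e}
ground layer = {0:e, 3:c}
drop-orders for the pieces not yet dropped (sum over which currently-grounded one goes next):
  1 to go: {7} 1  {9} 1
  2 to go: {4,7} 1  {7,9} 2  {8,9} 1
  3 to go: {3,4,7} 1  {4,7,9} 3  {6,8,9} 1  {7,8,9} 3
  4 to go: {3,4,7,9} 4  {4,7,8,9} 6  {5,6,8,9} 1  {6,7,8,9} 4
  5 to go: {2,5,6,8,9} 1  {3,4,7,8,9} 10  {4,6,7,8,9} 10  {5,6,7,8,9} 5
  6 to go: {1,2,5,6,8,9} 1  {2,5,6,7,8,9} 6  {3,4,6,7,8,9} 20  {4,5,6,7,8,9} 15
  7 to go: {0,1,2,5,6,8,9} 1  {1,2,5,6,7,8,9} 7  {2,4,5,6,7,8,9} 21  {3,4,5,6,7,8,9} 35
  8 to go: {0,1,2,5,6,7,8,9} 8  {1,2,4,5,6,7,8,9} 28  {2,3,4,5,6,7,8,9} 56
  if 0:e drops first: 84 orders
  if 3:c drops first: 36 orders
heap linearizations: 120

120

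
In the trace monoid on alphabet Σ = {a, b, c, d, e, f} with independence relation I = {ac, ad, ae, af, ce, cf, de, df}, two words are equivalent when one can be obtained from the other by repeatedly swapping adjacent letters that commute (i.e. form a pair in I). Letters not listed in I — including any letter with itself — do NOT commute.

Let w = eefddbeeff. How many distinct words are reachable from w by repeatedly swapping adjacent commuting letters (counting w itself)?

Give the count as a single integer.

10

piece 0:e — minimal
piece 1:e rests on {0:e}
piece 2:f rests on {1:e}
piece 3:d — minimal
piece 4:d rests on {3:d}
piece 5:b rests on {2:f, 4:d}
piece 6:e rests on {5:b}
piece 7:e rests on {6:e}
piece 8:f rests on {7:e}
piece 9:f rests on {8:f}
minimal pieces: {0:e, 3:d}
ways to finish when only these pieces remain (= sum over removing one remaining piece with nothing left below it):
  1 left: {9}→1
  2 left: {8,9}→1
  3 left: {7,8,9}→1
  4 left: {6,7,8,9}→1
  5 left: {5,6,7,8,9}→1
  6 left: {2,5,6,7,8,9}→1  {4,5,6,7,8,9}→1
  7 left: {1,2,5,6,7,8,9}→1  {2,4,5,6,7,8,9}→2  {3,4,5,6,7,8,9}→1
  8 left: {0,1,2,5,6,7,8,9}→1  {1,2,4,5,6,7,8,9}→3  {2,3,4,5,6,7,8,9}→3
  placing 0:e first → 6 extensions
  placing 3:d first → 4 extensions
total linear extensions = 10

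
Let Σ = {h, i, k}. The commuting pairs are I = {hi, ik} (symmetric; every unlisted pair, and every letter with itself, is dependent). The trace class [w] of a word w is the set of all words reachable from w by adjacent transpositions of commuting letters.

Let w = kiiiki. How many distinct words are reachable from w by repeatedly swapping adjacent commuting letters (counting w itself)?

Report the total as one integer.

#0=k has no predecessor
#1=i has no predecessor
#2=i depends on [1:i]
#3=i depends on [2:i]
#4=k depends on [0:k]
#5=i depends on [3:i]
sources: [0:k, 1:i]
N(rest) = Σ N(rest − s) over sources s of rest; N(one piece) = 1:
  size 1 → [4]=1  [5]=1
  size 2 → [0,4]=1  [3,5]=1  [4,5]=2
  size 3 → [0,4,5]=3  [2,3,5]=1  [3,4,5]=3
  size 4 → [0,3,4,5]=6  [1,2,3,5]=1  [2,3,4,5]=4
  first=0(k) contributes 5
  first=1(i) contributes 10
|[w]| = 15

15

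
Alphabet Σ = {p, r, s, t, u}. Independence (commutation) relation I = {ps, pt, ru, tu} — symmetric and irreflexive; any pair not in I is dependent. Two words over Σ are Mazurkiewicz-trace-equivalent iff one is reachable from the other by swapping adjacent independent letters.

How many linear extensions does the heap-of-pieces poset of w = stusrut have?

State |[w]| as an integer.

6

#0=s has no predecessor
#1=t depends on [0:s]
#2=u depends on [0:s]
#3=s depends on [1:t, 2:u]
#4=r depends on [3:s]
#5=u depends on [3:s]
#6=t depends on [4:r]
sources: [0:s]
N(rest) = Σ N(rest − s) over sources s of rest; N(one piece) = 1:
  size 1 → [5]=1  [6]=1
  size 2 → [4,6]=1  [5,6]=2
  size 3 → [4,5,6]=3
  size 4 → [3,4,5,6]=3
  size 5 → [1,3,4,5,6]=3  [2,3,4,5,6]=3
  first=0(s) contributes 6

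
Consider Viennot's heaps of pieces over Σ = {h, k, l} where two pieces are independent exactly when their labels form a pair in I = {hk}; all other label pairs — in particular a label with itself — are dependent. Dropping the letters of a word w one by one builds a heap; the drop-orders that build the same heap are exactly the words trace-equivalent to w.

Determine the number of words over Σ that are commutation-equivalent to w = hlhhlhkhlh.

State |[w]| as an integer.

3

#0=h has no predecessor
#1=l depends on [0:h]
#2=h depends on [1:l]
#3=h depends on [2:h]
#4=l depends on [3:h]
#5=h depends on [4:l]
#6=k depends on [4:l]
#7=h depends on [5:h]
#8=l depends on [6:k, 7:h]
#9=h depends on [8:l]
sources: [0:h]
N(rest) = Σ N(rest − s) over sources s of rest; N(one piece) = 1:
  size 1 → [9]=1
  size 2 → [8,9]=1
  size 3 → [6,8,9]=1  [7,8,9]=1
  size 4 → [5,7,8,9]=1  [6,7,8,9]=2
  size 5 → [5,6,7,8,9]=3
  size 6 → [4,5,6,7,8,9]=3
  size 7 → [3,4,5,6,7,8,9]=3
  size 8 → [2,3,4,5,6,7,8,9]=3
  first=0(h) contributes 3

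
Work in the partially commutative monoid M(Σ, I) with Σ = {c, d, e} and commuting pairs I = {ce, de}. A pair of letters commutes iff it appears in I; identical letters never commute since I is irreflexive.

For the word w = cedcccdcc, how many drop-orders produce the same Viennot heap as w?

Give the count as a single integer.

#0=c has no predecessor
#1=e has no predecessor
#2=d depends on [0:c]
#3=c depends on [2:d]
#4=c depends on [3:c]
#5=c depends on [4:c]
#6=d depends on [5:c]
#7=c depends on [6:d]
#8=c depends on [7:c]
sources: [0:c, 1:e]
N(rest) = Σ N(rest − s) over sources s of rest; N(one piece) = 1:
  size 1 → [1]=1  [8]=1
  size 2 → [1,8]=2  [7,8]=1
  size 3 → [1,7,8]=3  [6,7,8]=1
  size 4 → [1,6,7,8]=4  [5,6,7,8]=1
  size 5 → [1,5,6,7,8]=5  [4,5,6,7,8]=1
  size 6 → [1,4,5,6,7,8]=6  [3,4,5,6,7,8]=1
  size 7 → [1,3,4,5,6,7,8]=7  [2,3,4,5,6,7,8]=1
  first=0(c) contributes 8
  first=1(e) contributes 1
|[w]| = 9

9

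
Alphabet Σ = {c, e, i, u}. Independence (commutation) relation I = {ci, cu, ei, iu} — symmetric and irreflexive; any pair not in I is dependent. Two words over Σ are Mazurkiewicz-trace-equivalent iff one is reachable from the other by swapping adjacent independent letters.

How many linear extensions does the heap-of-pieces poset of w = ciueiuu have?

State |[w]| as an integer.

42

drop 0:c onto floor
drop 1:i onto floor
drop 2:u onto floor
drop 3:e onto {0:c, 2:u}
drop 4:i onto {1:i}
drop 5:u onto {3:e}
drop 6:u onto {5:u}
ground layer = {0:c, 1:i, 2:u}
drop-orders for the pieces not yet dropped (sum over which currently-grounded one goes next):
  1 to go: {4} 1  {6} 1
  2 to go: {1,4} 1  {4,6} 2  {5,6} 1
  3 to go: {1,4,6} 3  {3,5,6} 1  {4,5,6} 3
  4 to go: {0,3,5,6} 1  {1,4,5,6} 6  {2,3,5,6} 1  {3,4,5,6} 4
  5 to go: {0,2,3,5,6} 2  {0,3,4,5,6} 5  {1,3,4,5,6} 10  {2,3,4,5,6} 5
  if 0:c drops first: 15 orders
  if 1:i drops first: 12 orders
  if 2:u drops first: 15 orders
heap linearizations: 42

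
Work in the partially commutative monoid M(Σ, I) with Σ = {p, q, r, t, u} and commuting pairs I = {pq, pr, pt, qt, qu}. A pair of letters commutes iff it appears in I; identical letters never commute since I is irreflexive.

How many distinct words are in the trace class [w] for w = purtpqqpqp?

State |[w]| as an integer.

drop 0:p onto floor
drop 1:u onto {0:p}
drop 2:r onto {1:u}
drop 3:t onto {2:r}
drop 4:p onto {1:u}
drop 5:q onto {2:r}
drop 6:q onto {5:q}
drop 7:p onto {4:p}
drop 8:q onto {6:q}
drop 9:p onto {7:p}
ground layer = {0:p}
drop-orders for the pieces not yet dropped (sum over which currently-grounded one goes next):
  1 to go: {3} 1  {8} 1  {9} 1
  2 to go: {3,8} 2  {3,9} 2  {6,8} 1  {7,9} 1  {8,9} 2
  3 to go: {3,6,8} 3  {3,7,9} 3  {3,8,9} 6  {4,7,9} 1  {5,6,8} 1  {6,8,9} 3  {7,8,9} 3
  4 to go: {3,4,7,9} 4  {3,5,6,8} 4  {3,6,8,9} 12  {3,7,8,9} 12  {4,7,8,9} 4  {5,6,8,9} 4  {6,7,8,9} 6
  5 to go: {2,3,5,6,8} 4  {3,4,7,8,9} 20  {3,5,6,8,9} 20  {3,6,7,8,9} 30  {4,6,7,8,9} 10  {5,6,7,8,9} 10
  6 to go: {2,3,5,6,8,9} 24  {3,4,6,7,8,9} 60  {3,5,6,7,8,9} 60  {4,5,6,7,8,9} 20
  7 to go: {2,3,5,6,7,8,9} 84  {3,4,5,6,7,8,9} 140
  8 to go: {2,3,4,5,6,7,8,9} 224
  if 0:p drops first: 224 orders

224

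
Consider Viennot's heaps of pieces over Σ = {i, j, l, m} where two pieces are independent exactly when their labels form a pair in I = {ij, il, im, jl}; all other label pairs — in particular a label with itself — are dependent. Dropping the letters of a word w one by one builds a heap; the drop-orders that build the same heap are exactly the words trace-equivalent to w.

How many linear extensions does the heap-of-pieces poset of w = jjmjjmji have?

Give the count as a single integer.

8

0(j) covers ∅
1(j) covers 0:j
2(m) covers 1:j
3(j) covers 2:m
4(j) covers 3:j
5(m) covers 4:j
6(j) covers 5:m
7(i) covers ∅
floor of heap: 0:j, 7:i
completions by unplaced set U, small U first (add the entries for U minus each lowest piece of U):
  |U|=1: {6}:1  {7}:1
  |U|=2: {5,6}:1  {6,7}:2
  |U|=3: {4,5,6}:1  {5,6,7}:3
  |U|=4: {3,4,5,6}:1  {4,5,6,7}:4
  |U|=5: {2,3,4,5,6}:1  {3,4,5,6,7}:5
  |U|=6: {1,2,3,4,5,6}:1  {2,3,4,5,6,7}:6
  start at 0(j): 7
  start at 7(i): 1
sum over floor = 8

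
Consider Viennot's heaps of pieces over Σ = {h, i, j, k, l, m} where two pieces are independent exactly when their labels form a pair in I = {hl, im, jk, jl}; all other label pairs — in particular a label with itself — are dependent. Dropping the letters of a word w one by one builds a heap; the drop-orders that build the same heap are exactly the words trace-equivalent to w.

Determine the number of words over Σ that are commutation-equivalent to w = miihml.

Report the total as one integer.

piece 0:m — minimal
piece 1:i — minimal
piece 2:i rests on {1:i}
piece 3:h rests on {0:m, 2:i}
piece 4:m rests on {3:h}
piece 5:l rests on {4:m}
minimal pieces: {0:m, 1:i}
ways to finish when only these pieces remain (= sum over removing one remaining piece with nothing left below it):
  1 left: {5}→1
  2 left: {4,5}→1
  3 left: {3,4,5}→1
  4 left: {0,3,4,5}→1  {2,3,4,5}→1
  placing 0:m first → 1 extensions
  placing 1:i first → 2 extensions
total linear extensions = 3

3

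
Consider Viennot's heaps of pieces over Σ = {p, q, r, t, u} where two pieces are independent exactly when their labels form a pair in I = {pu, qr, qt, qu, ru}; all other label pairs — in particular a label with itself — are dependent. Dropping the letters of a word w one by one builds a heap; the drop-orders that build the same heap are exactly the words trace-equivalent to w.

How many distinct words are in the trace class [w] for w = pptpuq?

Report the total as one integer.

0(p) covers ∅
1(p) covers 0:p
2(t) covers 1:p
3(p) covers 2:t
4(u) covers 2:t
5(q) covers 3:p
floor of heap: 0:p
completions by unplaced set U, small U first (add the entries for U minus each lowest piece of U):
  |U|=1: {4}:1  {5}:1
  |U|=2: {3,5}:1  {4,5}:2
  |U|=3: {3,4,5}:3
  |U|=4: {2,3,4,5}:3
  start at 0(p): 3

3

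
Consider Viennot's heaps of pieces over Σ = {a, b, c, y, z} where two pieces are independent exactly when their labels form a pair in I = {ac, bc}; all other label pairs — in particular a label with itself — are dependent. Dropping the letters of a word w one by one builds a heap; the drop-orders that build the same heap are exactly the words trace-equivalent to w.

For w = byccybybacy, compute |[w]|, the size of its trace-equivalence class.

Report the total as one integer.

3

piece 0:b — minimal
piece 1:y rests on {0:b}
piece 2:c rests on {1:y}
piece 3:c rests on {2:c}
piece 4:y rests on {3:c}
piece 5:b rests on {4:y}
piece 6:y rests on {5:b}
piece 7:b rests on {6:y}
piece 8:a rests on {7:b}
piece 9:c rests on {6:y}
piece 10:y rests on {8:a, 9:c}
minimal pieces: {0:b}
ways to finish when only these pieces remain (= sum over removing one remaining piece with nothing left below it):
  1 left: {10}→1
  2 left: {8,10}→1  {9,10}→1
  3 left: {7,8,10}→1  {8,9,10}→2
  4 left: {7,8,9,10}→3
  5 left: {6,7,8,9,10}→3
  6 left: {5,6,7,8,9,10}→3
  7 left: {4,5,6,7,8,9,10}→3
  8 left: {3,4,5,6,7,8,9,10}→3
  9 left: {2,3,4,5,6,7,8,9,10}→3
  placing 0:b first → 3 extensions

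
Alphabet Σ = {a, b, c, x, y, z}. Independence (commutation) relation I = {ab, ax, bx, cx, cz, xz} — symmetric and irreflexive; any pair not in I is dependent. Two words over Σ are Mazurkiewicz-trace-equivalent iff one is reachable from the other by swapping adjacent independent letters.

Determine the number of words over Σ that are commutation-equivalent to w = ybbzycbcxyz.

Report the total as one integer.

piece 0:y — minimal
piece 1:b rests on {0:y}
piece 2:b rests on {1:b}
piece 3:z rests on {2:b}
piece 4:y rests on {3:z}
piece 5:c rests on {4:y}
piece 6:b rests on {5:c}
piece 7:c rests on {6:b}
piece 8:x rests on {4:y}
piece 9:y rests on {7:c, 8:x}
piece 10:z rests on {9:y}
minimal pieces: {0:y}
ways to finish when only these pieces remain (= sum over removing one remaining piece with nothing left below it):
  1 left: {10}→1
  2 left: {9,10}→1
  3 left: {7,9,10}→1  {8,9,10}→1
  4 left: {6,7,9,10}→1  {7,8,9,10}→2
  5 left: {5,6,7,9,10}→1  {6,7,8,9,10}→3
  6 left: {5,6,7,8,9,10}→4
  7 left: {4,5,6,7,8,9,10}→4
  8 left: {3,4,5,6,7,8,9,10}→4
  9 left: {2,3,4,5,6,7,8,9,10}→4
  placing 0:y first → 4 extensions

4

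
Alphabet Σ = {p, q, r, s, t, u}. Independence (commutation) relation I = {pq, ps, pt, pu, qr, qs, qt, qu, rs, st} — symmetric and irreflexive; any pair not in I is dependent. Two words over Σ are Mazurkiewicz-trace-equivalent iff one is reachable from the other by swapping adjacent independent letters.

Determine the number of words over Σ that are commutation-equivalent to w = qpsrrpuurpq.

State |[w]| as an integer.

715

0(q) covers ∅
1(p) covers ∅
2(s) covers ∅
3(r) covers 1:p
4(r) covers 3:r
5(p) covers 4:r
6(u) covers 2:s, 4:r
7(u) covers 6:u
8(r) covers 5:p, 7:u
9(p) covers 8:r
10(q) covers 0:q
floor of heap: 0:q, 1:p, 2:s
completions by unplaced set U, small U first (add the entries for U minus each lowest piece of U):
  |U|=1: {9}:1  {10}:1
  |U|=2: {0,10}:1  {8,9}:1  {9,10}:2
  |U|=3: {0,9,10}:3  {5,8,9}:1  {7,8,9}:1  {8,9,10}:3
  |U|=4: {0,8,9,10}:6  {5,7,8,9}:2  {5,8,9,10}:4  {6,7,8,9}:1  {7,8,9,10}:4
  |U|=5: {0,5,8,9,10}:10  {0,7,8,9,10}:10  {2,6,7,8,9}:1  {5,6,7,8,9}:3  {5,7,8,9,10}:10  {6,7,8,9,10}:5
  |U|=6: {0,5,7,8,9,10}:30  {0,6,7,8,9,10}:15  {2,5,6,7,8,9}:4  {2,6,7,8,9,10}:6  {4,5,6,7,8,9}:3  {5,6,7,8,9,10}:18
  |U|=7: {0,2,6,7,8,9,10}:21  {0,5,6,7,8,9,10}:63  {2,4,5,6,7,8,9}:7  {2,5,6,7,8,9,10}:28  {3,4,5,6,7,8,9}:3  {4,5,6,7,8,9,10}:21
  |U|=8: {0,2,5,6,7,8,9,10}:112  {0,4,5,6,7,8,9,10}:84  {1,3,4,5,6,7,8,9}:3  {2,3,4,5,6,7,8,9}:10  {2,4,5,6,7,8,9,10}:56  {3,4,5,6,7,8,9,10}:24
  |U|=9: {0,2,4,5,6,7,8,9,10}:252  {0,3,4,5,6,7,8,9,10}:108  {1,2,3,4,5,6,7,8,9}:13  {1,3,4,5,6,7,8,9,10}:27  {2,3,4,5,6,7,8,9,10}:90
  start at 0(q): 130
  start at 1(p): 450
  start at 2(s): 135
sum over floor = 715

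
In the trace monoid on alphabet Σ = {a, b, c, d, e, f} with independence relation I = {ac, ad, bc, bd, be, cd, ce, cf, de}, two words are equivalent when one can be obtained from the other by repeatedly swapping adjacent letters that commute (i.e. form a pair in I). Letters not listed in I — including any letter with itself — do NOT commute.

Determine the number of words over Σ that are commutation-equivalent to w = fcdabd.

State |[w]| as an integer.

#0=f has no predecessor
#1=c has no predecessor
#2=d depends on [0:f]
#3=a depends on [0:f]
#4=b depends on [3:a]
#5=d depends on [2:d]
sources: [0:f, 1:c]
N(rest) = Σ N(rest − s) over sources s of rest; N(one piece) = 1:
  size 1 → [1]=1  [4]=1  [5]=1
  size 2 → [1,4]=2  [1,5]=2  [2,5]=1  [3,4]=1  [4,5]=2
  size 3 → [1,2,5]=3  [1,3,4]=3  [1,4,5]=6  [2,4,5]=3  [3,4,5]=3
  size 4 → [1,2,4,5]=12  [1,3,4,5]=12  [2,3,4,5]=6
  first=0(f) contributes 30
  first=1(c) contributes 6
|[w]| = 36

36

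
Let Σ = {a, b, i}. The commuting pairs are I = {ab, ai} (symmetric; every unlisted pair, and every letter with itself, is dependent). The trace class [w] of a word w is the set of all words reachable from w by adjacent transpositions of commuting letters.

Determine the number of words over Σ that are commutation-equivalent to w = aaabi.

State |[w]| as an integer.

10

#0=a has no predecessor
#1=a depends on [0:a]
#2=a depends on [1:a]
#3=b has no predecessor
#4=i depends on [3:b]
sources: [0:a, 3:b]
N(rest) = Σ N(rest − s) over sources s of rest; N(one piece) = 1:
  size 1 → [2]=1  [4]=1
  size 2 → [1,2]=1  [2,4]=2  [3,4]=1
  size 3 → [0,1,2]=1  [1,2,4]=3  [2,3,4]=3
  first=0(a) contributes 6
  first=3(b) contributes 4
|[w]| = 10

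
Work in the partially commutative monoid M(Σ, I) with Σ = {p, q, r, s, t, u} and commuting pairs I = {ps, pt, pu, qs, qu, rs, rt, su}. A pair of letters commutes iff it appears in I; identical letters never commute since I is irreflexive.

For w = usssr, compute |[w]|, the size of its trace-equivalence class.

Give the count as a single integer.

10

drop 0:u onto floor
drop 1:s onto floor
drop 2:s onto {1:s}
drop 3:s onto {2:s}
drop 4:r onto {0:u}
ground layer = {0:u, 1:s}
drop-orders for the pieces not yet dropped (sum over which currently-grounded one goes next):
  1 to go: {3} 1  {4} 1
  2 to go: {0,4} 1  {2,3} 1  {3,4} 2
  3 to go: {0,3,4} 3  {1,2,3} 1  {2,3,4} 3
  if 0:u drops first: 4 orders
  if 1:s drops first: 6 orders
heap linearizations: 10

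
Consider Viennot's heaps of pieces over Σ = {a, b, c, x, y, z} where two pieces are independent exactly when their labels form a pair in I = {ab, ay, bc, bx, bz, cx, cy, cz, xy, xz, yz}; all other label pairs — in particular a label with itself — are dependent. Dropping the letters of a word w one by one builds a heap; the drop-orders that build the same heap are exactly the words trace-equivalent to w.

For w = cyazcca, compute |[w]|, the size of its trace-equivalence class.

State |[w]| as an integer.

piece 0:c — minimal
piece 1:y — minimal
piece 2:a rests on {0:c}
piece 3:z rests on {2:a}
piece 4:c rests on {2:a}
piece 5:c rests on {4:c}
piece 6:a rests on {3:z, 5:c}
minimal pieces: {0:c, 1:y}
ways to finish when only these pieces remain (= sum over removing one remaining piece with nothing left below it):
  1 left: {1}→1  {6}→1
  2 left: {1,6}→2  {3,6}→1  {5,6}→1
  3 left: {1,3,6}→3  {1,5,6}→3  {3,5,6}→2  {4,5,6}→1
  4 left: {1,3,5,6}→8  {1,4,5,6}→4  {3,4,5,6}→3
  5 left: {1,3,4,5,6}→15  {2,3,4,5,6}→3
  placing 0:c first → 18 extensions
  placing 1:y first → 3 extensions
total linear extensions = 21

21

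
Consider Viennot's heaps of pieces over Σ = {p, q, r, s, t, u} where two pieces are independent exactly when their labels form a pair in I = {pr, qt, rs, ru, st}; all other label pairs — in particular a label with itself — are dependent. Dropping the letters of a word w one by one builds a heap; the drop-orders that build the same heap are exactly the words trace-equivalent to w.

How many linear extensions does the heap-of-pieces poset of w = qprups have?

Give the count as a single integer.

5

piece 0:q — minimal
piece 1:p rests on {0:q}
piece 2:r rests on {0:q}
piece 3:u rests on {1:p}
piece 4:p rests on {3:u}
piece 5:s rests on {4:p}
minimal pieces: {0:q}
ways to finish when only these pieces remain (= sum over removing one remaining piece with nothing left below it):
  1 left: {2}→1  {5}→1
  2 left: {2,5}→2  {4,5}→1
  3 left: {2,4,5}→3  {3,4,5}→1
  4 left: {1,3,4,5}→1  {2,3,4,5}→4
  placing 0:q first → 5 extensions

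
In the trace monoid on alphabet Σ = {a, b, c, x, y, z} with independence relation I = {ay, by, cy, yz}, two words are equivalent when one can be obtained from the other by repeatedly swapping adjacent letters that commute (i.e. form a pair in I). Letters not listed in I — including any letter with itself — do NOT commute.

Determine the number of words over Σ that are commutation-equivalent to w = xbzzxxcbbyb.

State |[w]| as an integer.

drop 0:x onto floor
drop 1:b onto {0:x}
drop 2:z onto {1:b}
drop 3:z onto {2:z}
drop 4:x onto {3:z}
drop 5:x onto {4:x}
drop 6:c onto {5:x}
drop 7:b onto {6:c}
drop 8:b onto {7:b}
drop 9:y onto {5:x}
drop 10:b onto {8:b}
ground layer = {0:x}
drop-orders for the pieces not yet dropped (sum over which currently-grounded one goes next):
  1 to go: {9} 1  {10} 1
  2 to go: {8,10} 1  {9,10} 2
  3 to go: {7,8,10} 1  {8,9,10} 3
  4 to go: {6,7,8,10} 1  {7,8,9,10} 4
  5 to go: {6,7,8,9,10} 5
  6 to go: {5,6,7,8,9,10} 5
  7 to go: {4,5,6,7,8,9,10} 5
  8 to go: {3,4,5,6,7,8,9,10} 5
  9 to go: {2,3,4,5,6,7,8,9,10} 5
  if 0:x drops first: 5 orders

5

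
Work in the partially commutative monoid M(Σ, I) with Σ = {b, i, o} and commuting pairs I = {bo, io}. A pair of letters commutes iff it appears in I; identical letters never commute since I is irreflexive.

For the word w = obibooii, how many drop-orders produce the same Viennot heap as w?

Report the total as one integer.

56

#0=o has no predecessor
#1=b has no predecessor
#2=i depends on [1:b]
#3=b depends on [2:i]
#4=o depends on [0:o]
#5=o depends on [4:o]
#6=i depends on [3:b]
#7=i depends on [6:i]
sources: [0:o, 1:b]
N(rest) = Σ N(rest − s) over sources s of rest; N(one piece) = 1:
  size 1 → [5]=1  [7]=1
  size 2 → [4,5]=1  [5,7]=2  [6,7]=1
  size 3 → [0,4,5]=1  [3,6,7]=1  [4,5,7]=3  [5,6,7]=3
  size 4 → [0,4,5,7]=4  [2,3,6,7]=1  [3,5,6,7]=4  [4,5,6,7]=6
  size 5 → [0,4,5,6,7]=10  [1,2,3,6,7]=1  [2,3,5,6,7]=5  [3,4,5,6,7]=10
  size 6 → [0,3,4,5,6,7]=20  [1,2,3,5,6,7]=6  [2,3,4,5,6,7]=15
  first=0(o) contributes 21
  first=1(b) contributes 35
|[w]| = 56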